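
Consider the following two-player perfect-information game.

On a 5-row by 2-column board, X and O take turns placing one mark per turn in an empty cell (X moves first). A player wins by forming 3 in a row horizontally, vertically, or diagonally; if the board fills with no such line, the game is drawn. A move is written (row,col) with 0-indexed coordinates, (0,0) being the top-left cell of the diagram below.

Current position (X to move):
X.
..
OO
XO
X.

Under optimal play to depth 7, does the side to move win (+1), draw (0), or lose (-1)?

value(X./../OO/XO/X., X) = -1

[X./../OO/XO/X.] X move#1: (0,1):-1/XX/../OO/XO/X.*, (1,0):-1/X./X./OO/XO/X., (1,1):-1/X./.X/OO/XO/X., (4,1):-1/X./../OO/XO/XX
[XX/../OO/XO/X.] O move#2: (1,0):+1/XX/O./OO/XO/X.*, (1,1):+1/XX/.O/OO/XO/X., (4,1):+1/XX/../OO/XO/XO
[XX/O./OO/XO/X.] X move#3: (1,1):-1/XX/OX/OO/XO/X.*, (4,1):-1/XX/O./OO/XO/XX
[XX/OX/OO/XO/X.] O move#4: (4,1):+1/XX/OX/OO/XO/XO*
[XX/OX/OO/XO/XO] end (terminal -1, X#5); searched X./../OO/XO/X. to 7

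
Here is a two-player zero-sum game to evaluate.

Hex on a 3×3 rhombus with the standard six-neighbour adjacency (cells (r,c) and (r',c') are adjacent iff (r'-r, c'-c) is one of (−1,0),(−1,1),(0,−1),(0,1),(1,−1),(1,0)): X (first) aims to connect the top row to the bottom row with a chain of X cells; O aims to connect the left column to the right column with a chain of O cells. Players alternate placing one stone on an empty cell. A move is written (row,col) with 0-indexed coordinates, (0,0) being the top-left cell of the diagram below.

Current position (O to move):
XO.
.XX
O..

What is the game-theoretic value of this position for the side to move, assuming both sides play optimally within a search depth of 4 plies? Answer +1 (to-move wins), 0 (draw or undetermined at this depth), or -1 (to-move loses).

value(XO./.XX/O.., O) = -1

p1 O@[XO./.XX/O..]: (0,2)[XOO/.XX/O..]-1* (1,0)[XO./OXX/O..]-1 (2,1)[XO./.XX/OO.]-1 (2,2)[XO./.XX/O.O]-1
p2 X@[XOO/.XX/O..]: (1,0)[XOO/XXX/O..]+1* (2,1)[XOO/.XX/OX.]-1 (2,2)[XOO/.XX/O.X]-1
p3 O@[XOO/XXX/O..]: (2,1)[XOO/XXX/OO.]-1* (2,2)[XOO/XXX/O.O]-1
p4 X@[XOO/XXX/OO.]: (2,2)[XOO/XXX/OOX]+1*
p5 O@[XOO/XXX/OOX] terminal -1; root [XO./.XX/O..] d4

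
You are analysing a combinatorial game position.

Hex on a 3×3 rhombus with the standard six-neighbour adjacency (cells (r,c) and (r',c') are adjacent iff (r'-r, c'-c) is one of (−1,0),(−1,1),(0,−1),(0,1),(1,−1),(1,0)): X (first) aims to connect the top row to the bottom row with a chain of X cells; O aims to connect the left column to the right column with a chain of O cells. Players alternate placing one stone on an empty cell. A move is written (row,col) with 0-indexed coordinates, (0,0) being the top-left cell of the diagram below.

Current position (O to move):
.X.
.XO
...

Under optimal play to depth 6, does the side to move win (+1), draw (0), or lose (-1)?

value(.X./.XO/..., O) = -1

ply 1, O at .X./.XO/... | (0,0)=-1→OX./.XO/...*; (0,2)=-1→.XO/.XO/...; (1,0)=-1→.X./OXO/...; (2,0)=-1→.X./.XO/O..; (2,1)=-1→.X./.XO/.O.; (2,2)=-1→.X./.XO/..O
ply 2, X at OX./.XO/... | (0,2)=+1→OXX/.XO/...*; (1,0)=+1→OX./XXO/...; (2,0)=+1→OX./.XO/X..; (2,1)=+1→OX./.XO/.X.; (2,2)=+1→OX./.XO/..X
ply 3, O at OXX/.XO/... | (1,0)=-1→OXX/OXO/...*; (2,0)=-1→OXX/.XO/O..; (2,1)=-1→OXX/.XO/.O.; (2,2)=-1→OXX/.XO/..O
ply 4, X at OXX/OXO/... | (2,0)=+1→OXX/OXO/X..*; (2,1)=+1→OXX/OXO/.X.; (2,2)=+1→OXX/OXO/..X
ply 5: OXX/OXO/X.. is terminal -1 (O); from .X./.XO/... depth 6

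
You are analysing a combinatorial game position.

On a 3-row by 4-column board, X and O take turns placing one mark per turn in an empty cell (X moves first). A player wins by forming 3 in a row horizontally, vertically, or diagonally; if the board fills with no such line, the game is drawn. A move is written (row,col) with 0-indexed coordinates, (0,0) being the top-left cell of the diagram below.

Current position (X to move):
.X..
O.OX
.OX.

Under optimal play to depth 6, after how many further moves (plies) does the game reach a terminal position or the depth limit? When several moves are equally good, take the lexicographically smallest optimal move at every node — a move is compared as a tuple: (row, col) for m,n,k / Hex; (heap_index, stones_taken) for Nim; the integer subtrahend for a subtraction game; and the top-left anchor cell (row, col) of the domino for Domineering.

PV length from [.X../O.OX/.OX.]: 2 plies

p1 X@[.X../O.OX/.OX.]: (0,0)[XX../O.OX/.OX.]-1* (0,2)[.XX./O.OX/.OX.]-1 (0,3)[.X.X/O.OX/.OX.]-1 (1,1)[.X../OXOX/.OX.]-1 (2,0)[.X../O.OX/XOX.]-1 (2,3)[.X../O.OX/.OXX]-1
p2 O@[XX../O.OX/.OX.]: (0,2)[XXO./O.OX/.OX.]-1 (0,3)[XX.O/O.OX/.OX.]+1* (1,1)[XX../OOOX/.OX.]+1 (2,0)[XX../O.OX/OOX.]-1 (2,3)[XX../O.OX/.OXO]-1
p3 X@[XX.O/O.OX/.OX.] terminal -1; root [.X../O.OX/.OX.] d6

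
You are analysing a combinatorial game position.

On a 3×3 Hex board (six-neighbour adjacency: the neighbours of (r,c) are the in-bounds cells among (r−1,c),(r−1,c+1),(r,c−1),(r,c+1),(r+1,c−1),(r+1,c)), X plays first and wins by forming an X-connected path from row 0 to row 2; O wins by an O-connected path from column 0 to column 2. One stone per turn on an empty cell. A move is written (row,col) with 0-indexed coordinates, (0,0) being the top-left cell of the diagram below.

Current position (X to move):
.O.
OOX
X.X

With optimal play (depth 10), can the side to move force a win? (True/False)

X winning at [.O./OOX/X.X]: True

p1 X@[.O./OOX/X.X]: (0,0)[XO./OOX/X.X]-1 (0,2)[.OX/OOX/X.X]+1* (2,1)[.O./OOX/XXX]-1
p2 O@[.OX/OOX/X.X] terminal -1; root [.O./OOX/X.X] d10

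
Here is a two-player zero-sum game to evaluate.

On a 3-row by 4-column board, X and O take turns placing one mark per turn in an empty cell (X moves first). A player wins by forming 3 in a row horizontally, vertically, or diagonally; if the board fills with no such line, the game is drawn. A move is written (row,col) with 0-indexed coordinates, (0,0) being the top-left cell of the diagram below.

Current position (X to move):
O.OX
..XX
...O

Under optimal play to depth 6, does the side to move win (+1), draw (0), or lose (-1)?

p1 X@[O.OX/..XX/...O]: (0,1)[OXOX/..XX/...O]+1* (1,0)[O.OX/X.XX/...O]-1 (1,1)[O.OX/.XXX/...O]+1 (2,0)[O.OX/..XX/X..O]-1 (2,1)[O.OX/..XX/.X.O]+1 (2,2)[O.OX/..XX/..XO]-1
p2 O@[OXOX/..XX/...O]: (1,0)[OXOX/O.XX/...O]-1* (1,1)[OXOX/.OXX/...O]-1 (2,0)[OXOX/..XX/O..O]-1 (2,1)[OXOX/..XX/.O.O]-1 (2,2)[OXOX/..XX/..OO]-1
p3 X@[OXOX/O.XX/...O]: (1,1)[OXOX/OXXX/...O]+1* (2,0)[OXOX/O.XX/X..O]+1 (2,1)[OXOX/O.XX/.X.O]+1 (2,2)[OXOX/O.XX/..XO]-1
p4 O@[OXOX/OXXX/...O] terminal -1; root [O.OX/..XX/...O] d6

value(O.OX/..XX/...O, X) = +1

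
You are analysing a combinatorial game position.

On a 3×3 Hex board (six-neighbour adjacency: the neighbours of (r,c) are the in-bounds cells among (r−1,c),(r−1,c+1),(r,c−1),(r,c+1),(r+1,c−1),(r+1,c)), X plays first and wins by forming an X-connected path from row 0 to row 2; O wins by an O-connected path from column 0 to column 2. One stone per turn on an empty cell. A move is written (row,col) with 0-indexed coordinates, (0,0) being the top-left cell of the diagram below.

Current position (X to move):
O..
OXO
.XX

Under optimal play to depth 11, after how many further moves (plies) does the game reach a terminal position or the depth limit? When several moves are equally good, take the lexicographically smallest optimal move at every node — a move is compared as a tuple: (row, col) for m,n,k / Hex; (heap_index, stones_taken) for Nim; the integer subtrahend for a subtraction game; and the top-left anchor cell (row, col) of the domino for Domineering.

p1 X@[O../OXO/.XX]: (0,1)[OX./OXO/.XX]+1* (0,2)[O.X/OXO/.XX]+1 (2,0)[O../OXO/XXX]+1
p2 O@[OX./OXO/.XX] terminal -1; root [O../OXO/.XX] d11

PV length from [O../OXO/.XX]: 1 ply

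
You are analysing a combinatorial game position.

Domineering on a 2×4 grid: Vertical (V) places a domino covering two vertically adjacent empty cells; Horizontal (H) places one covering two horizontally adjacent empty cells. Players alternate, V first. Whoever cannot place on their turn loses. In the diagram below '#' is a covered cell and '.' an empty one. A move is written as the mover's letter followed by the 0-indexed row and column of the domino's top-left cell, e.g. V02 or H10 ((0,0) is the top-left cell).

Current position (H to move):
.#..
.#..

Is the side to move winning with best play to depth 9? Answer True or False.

p1 H@[.#../.#..]: H02[.###/.#..]+1* H12[.#../.###]+1
p2 V@[.###/.#..]: V00[####/##..]-1*
p3 H@[####/##..]: H12[####/####]+1*
p4 V@[####/####] terminal -1; root [.#../.#..] d9

H winning at [.#../.#..]: True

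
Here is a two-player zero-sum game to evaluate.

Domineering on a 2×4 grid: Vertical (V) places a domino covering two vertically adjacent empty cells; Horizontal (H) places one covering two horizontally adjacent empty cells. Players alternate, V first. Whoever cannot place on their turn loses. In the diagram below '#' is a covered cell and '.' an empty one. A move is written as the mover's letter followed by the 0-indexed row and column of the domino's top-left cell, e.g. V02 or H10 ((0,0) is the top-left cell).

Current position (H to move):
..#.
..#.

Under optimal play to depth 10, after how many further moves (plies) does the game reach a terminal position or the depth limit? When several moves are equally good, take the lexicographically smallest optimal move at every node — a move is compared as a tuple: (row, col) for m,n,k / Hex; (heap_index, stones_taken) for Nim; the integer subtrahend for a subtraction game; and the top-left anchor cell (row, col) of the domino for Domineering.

p1 H@[..#./..#.]: H00[###./..#.]+1* H10[..#./###.]+1
p2 V@[###./..#.]: V03[####/..##]-1*
p3 H@[####/..##]: H10[####/####]+1*
p4 V@[####/####] terminal -1; root [..#./..#.] d10

PV length from [..#./..#.]: 3 plies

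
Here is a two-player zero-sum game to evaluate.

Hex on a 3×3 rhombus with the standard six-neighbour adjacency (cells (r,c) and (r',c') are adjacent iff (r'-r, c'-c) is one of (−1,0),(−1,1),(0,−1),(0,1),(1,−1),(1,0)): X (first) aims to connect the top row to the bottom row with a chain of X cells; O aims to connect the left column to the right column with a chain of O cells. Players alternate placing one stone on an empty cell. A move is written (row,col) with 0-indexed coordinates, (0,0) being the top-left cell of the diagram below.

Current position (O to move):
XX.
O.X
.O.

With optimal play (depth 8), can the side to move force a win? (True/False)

[XX./O.X/.O.] O move#1: (0,2):-1/XXO/O.X/.O., (1,1):+1/XX./OOX/.O.*, (2,0):-1/XX./O.X/OO., (2,2):+1/XX./O.X/.OO
[XX./OOX/.O.] X move#2: (0,2):-1/XXX/OOX/.O.*, (2,0):-1/XX./OOX/XO., (2,2):-1/XX./OOX/.OX
[XXX/OOX/.O.] O move#3: (2,0):-1/XXX/OOX/OO., (2,2):+1/XXX/OOX/.OO*
[XXX/OOX/.OO] end (terminal -1, X#4); searched XX./O.X/.O. to 8

O winning at [XX./O.X/.O.]: True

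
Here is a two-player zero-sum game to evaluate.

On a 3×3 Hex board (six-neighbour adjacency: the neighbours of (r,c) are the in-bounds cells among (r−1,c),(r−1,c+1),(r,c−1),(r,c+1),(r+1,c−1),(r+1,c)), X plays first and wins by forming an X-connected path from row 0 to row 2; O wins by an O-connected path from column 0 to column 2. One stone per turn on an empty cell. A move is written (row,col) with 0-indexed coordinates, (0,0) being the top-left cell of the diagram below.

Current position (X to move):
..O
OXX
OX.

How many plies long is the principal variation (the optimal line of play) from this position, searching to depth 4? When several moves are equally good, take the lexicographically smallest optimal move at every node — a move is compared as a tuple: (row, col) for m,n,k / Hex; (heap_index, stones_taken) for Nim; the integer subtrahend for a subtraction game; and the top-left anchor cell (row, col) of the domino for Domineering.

PV length from [..O/OXX/OX.]: 1 ply

p1 X@[..O/OXX/OX.]: (0,0)[X.O/OXX/OX.]-1 (0,1)[.XO/OXX/OX.]+1* (2,2)[..O/OXX/OXX]-1
p2 O@[.XO/OXX/OX.] terminal -1; root [..O/OXX/OX.] d4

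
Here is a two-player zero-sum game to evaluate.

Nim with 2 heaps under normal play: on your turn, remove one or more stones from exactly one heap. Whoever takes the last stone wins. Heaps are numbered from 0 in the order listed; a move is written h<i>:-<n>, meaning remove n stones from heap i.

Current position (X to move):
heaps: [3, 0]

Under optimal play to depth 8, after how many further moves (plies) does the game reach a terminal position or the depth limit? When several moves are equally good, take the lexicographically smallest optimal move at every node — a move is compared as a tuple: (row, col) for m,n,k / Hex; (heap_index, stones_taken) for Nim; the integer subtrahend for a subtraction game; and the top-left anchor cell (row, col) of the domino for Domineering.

PV length from [(3,0)]: 1 ply

ply 1, X at (3,0) | h0:-1=-1→(2,0); h0:-2=-1→(1,0); h0:-3=+1→(0,0)*
ply 2: (0,0) is terminal -1 (O); from (3,0) depth 8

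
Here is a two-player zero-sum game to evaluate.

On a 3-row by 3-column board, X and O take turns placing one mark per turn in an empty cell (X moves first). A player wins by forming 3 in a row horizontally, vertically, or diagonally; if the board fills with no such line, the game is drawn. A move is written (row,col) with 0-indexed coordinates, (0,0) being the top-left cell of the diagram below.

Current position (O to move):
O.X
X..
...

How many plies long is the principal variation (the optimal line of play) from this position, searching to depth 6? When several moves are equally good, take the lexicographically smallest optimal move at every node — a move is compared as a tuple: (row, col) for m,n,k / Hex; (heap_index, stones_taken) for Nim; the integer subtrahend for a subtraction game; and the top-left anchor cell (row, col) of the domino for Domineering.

PV length from [O.X/X../...]: 6 plies

[O.X/X../...] O move#1: (0,1):-1/OOX/X../..., (1,1):+0/O.X/XO./...*, (1,2):+0/O.X/X.O/..., (2,0):-1/O.X/X../O.., (2,1):-1/O.X/X../.O., (2,2):-1/O.X/X../..O
[O.X/XO./...] X move#2: (0,1):-1/OXX/XO./..., (1,2):-1/O.X/XOX/..., (2,0):-1/O.X/XO./X.., (2,1):-1/O.X/XO./.X., (2,2):+0/O.X/XO./..X*
[O.X/XO./..X] O move#3: (0,1):-1/OOX/XO./..X, (1,2):+0/O.X/XOO/..X*, (2,0):-1/O.X/XO./O.X, (2,1):-1/O.X/XO./.OX
[O.X/XOO/..X] X move#4: (0,1):+0/OXX/XOO/..X*, (2,0):+0/O.X/XOO/X.X, (2,1):+0/O.X/XOO/.XX
[OXX/XOO/..X] O move#5: (2,0):+0/OXX/XOO/O.X*, (2,1):+0/OXX/XOO/.OX
[OXX/XOO/O.X] X move#6: (2,1):+0/OXX/XOO/OXX*
[OXX/XOO/OXX] end (terminal +0, O#7); searched O.X/X../... to 6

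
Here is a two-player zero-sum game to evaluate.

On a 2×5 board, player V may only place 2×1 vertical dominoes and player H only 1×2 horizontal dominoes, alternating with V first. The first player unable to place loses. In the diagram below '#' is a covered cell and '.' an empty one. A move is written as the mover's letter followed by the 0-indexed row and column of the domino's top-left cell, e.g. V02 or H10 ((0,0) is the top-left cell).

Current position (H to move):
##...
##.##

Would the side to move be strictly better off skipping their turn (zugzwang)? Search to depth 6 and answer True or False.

p1 H@[##.../##.##]: H02[####./##.##]+1* H03[##.##/##.##]-1
p2 V@[####./##.##] terminal -1; root [##.../##.##] d6
if H skipped the turn, V would face:
~ p1 V@[##.../##.##]: V02[###../#####]-1*
~ p2 H@[###../#####]: H03[#####/#####]+1*
~ p3 V@[#####/#####] terminal -1; root [##.../##.##] d6
compare (H): move=+1 vs pass=+1

zugzwang(##.../##.##, H) = False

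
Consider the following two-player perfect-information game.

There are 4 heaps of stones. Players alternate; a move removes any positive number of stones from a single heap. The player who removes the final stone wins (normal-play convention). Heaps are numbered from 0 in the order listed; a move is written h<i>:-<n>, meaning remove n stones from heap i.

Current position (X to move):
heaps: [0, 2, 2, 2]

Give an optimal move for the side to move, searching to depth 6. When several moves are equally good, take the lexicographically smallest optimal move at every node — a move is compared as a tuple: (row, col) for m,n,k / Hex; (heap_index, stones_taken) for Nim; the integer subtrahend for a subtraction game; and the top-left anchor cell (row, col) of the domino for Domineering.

X's best at [(0,2,2,2)]: h1:-2

p1 X@[(0,2,2,2)]: h1:-1[(0,1,2,2)]-1 h1:-2[(0,0,2,2)]+1* h2:-1[(0,2,1,2)]-1 h2:-2[(0,2,0,2)]+1 h3:-1[(0,2,2,1)]-1 h3:-2[(0,2,2,0)]+1
p2 O@[(0,0,2,2)]: h2:-1[(0,0,1,2)]-1* h2:-2[(0,0,0,2)]-1 h3:-1[(0,0,2,1)]-1 h3:-2[(0,0,2,0)]-1
p3 X@[(0,0,1,2)]: h2:-1[(0,0,0,2)]-1 h3:-1[(0,0,1,1)]+1* h3:-2[(0,0,1,0)]-1
p4 O@[(0,0,1,1)]: h2:-1[(0,0,0,1)]-1* h3:-1[(0,0,1,0)]-1
p5 X@[(0,0,0,1)]: h3:-1[(0,0,0,0)]+1*
p6 O@[(0,0,0,0)] terminal -1; root [(0,2,2,2)] d6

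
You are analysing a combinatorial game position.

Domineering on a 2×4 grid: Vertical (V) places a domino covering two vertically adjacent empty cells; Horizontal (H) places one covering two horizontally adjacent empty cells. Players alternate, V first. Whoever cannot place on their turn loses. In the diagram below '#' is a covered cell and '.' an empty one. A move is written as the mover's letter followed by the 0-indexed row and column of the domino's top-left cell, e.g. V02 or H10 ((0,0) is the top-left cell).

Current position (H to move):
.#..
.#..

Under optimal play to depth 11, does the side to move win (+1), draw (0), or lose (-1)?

p1 H@[.#../.#..]: H02[.###/.#..]+1* H12[.#../.###]+1
p2 V@[.###/.#..]: V00[####/##..]-1*
p3 H@[####/##..]: H12[####/####]+1*
p4 V@[####/####] terminal -1; root [.#../.#..] d11

value(.#../.#.., H) = +1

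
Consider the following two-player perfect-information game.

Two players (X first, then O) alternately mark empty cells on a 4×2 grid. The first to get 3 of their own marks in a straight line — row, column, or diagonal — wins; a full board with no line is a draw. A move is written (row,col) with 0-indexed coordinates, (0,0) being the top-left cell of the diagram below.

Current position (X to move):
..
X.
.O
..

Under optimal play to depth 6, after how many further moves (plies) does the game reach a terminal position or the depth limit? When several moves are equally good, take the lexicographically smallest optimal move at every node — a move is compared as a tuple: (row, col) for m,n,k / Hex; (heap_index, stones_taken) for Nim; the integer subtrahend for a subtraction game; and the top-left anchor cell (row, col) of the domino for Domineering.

PV length from [../X./.O/..]: 3 plies

ply 1, X at ../X./.O/.. | (0,0)=+0→X./X./.O/..; (0,1)=+0→.X/X./.O/..; (1,1)=+0→../XX/.O/..; (2,0)=+1→../X./XO/..*; (3,0)=+0→../X./.O/X.; (3,1)=+0→../X./.O/.X
ply 2, O at ../X./XO/.. | (0,0)=-1→O./X./XO/..*; (0,1)=-1→.O/X./XO/..; (1,1)=-1→../XO/XO/..; (3,0)=-1→../X./XO/O.; (3,1)=-1→../X./XO/.O
ply 3, X at O./X./XO/.. | (0,1)=+0→OX/X./XO/..; (1,1)=+0→O./XX/XO/..; (3,0)=+1→O./X./XO/X.*; (3,1)=+0→O./X./XO/.X
ply 4: O./X./XO/X. is terminal -1 (O); from ../X./.O/.. depth 6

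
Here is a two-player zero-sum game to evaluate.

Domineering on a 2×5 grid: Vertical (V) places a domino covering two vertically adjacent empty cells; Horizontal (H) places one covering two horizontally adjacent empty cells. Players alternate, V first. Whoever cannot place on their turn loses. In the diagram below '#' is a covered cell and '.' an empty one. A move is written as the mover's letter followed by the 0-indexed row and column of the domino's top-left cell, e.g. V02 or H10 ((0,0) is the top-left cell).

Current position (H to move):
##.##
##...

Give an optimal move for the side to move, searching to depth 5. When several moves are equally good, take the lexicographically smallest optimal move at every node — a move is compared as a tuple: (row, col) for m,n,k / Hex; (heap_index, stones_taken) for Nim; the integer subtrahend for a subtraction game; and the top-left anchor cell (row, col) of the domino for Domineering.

H's best at [##.##/##...]: H12

ply 1, H at ##.##/##... | H12=+1→##.##/####.*; H13=-1→##.##/##.##
ply 2: ##.##/####. is terminal -1 (V); from ##.##/##... depth 5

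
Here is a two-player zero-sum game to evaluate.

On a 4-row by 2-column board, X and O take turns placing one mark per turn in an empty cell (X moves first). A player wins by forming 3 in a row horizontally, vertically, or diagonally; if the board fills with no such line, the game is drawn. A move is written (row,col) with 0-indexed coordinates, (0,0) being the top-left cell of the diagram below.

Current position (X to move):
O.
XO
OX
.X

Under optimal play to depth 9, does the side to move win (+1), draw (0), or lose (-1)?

p1 X@[O./XO/OX/.X]: (0,1)[OX/XO/OX/.X]+0* (3,0)[O./XO/OX/XX]+0
p2 O@[OX/XO/OX/.X]: (3,0)[OX/XO/OX/OX]+0*
p3 X@[OX/XO/OX/OX] terminal +0; root [O./XO/OX/.X] d9

value(O./XO/OX/.X, X) = 0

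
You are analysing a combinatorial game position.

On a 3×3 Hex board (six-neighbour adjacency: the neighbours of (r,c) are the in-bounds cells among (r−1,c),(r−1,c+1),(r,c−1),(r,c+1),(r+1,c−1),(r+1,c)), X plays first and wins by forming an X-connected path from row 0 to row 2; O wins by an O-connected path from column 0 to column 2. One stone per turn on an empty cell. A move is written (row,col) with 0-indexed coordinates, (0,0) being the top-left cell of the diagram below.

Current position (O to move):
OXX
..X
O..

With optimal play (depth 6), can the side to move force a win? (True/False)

ply 1, O at OXX/..X/O.. | (1,0)=-1→OXX/O.X/O..*; (1,1)=-1→OXX/.OX/O..; (2,1)=-1→OXX/..X/OO.; (2,2)=-1→OXX/..X/O.O
ply 2, X at OXX/O.X/O.. | (1,1)=+1→OXX/OXX/O..*; (2,1)=+1→OXX/O.X/OX.; (2,2)=+1→OXX/O.X/O.X
ply 3, O at OXX/OXX/O.. | (2,1)=-1→OXX/OXX/OO.*; (2,2)=-1→OXX/OXX/O.O
ply 4, X at OXX/OXX/OO. | (2,2)=+1→OXX/OXX/OOX*
ply 5: OXX/OXX/OOX is terminal -1 (O); from OXX/..X/O.. depth 6

O winning at [OXX/..X/O..]: False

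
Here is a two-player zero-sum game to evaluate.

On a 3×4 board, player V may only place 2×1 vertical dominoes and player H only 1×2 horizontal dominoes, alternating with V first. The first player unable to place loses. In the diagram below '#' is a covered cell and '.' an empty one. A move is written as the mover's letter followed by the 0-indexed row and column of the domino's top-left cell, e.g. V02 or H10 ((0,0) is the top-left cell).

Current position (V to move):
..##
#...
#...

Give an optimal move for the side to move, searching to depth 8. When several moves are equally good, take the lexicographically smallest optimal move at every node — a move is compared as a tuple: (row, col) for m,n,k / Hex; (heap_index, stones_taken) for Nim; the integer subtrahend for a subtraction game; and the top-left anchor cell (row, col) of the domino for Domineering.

V's best at [..##/#.../#...]: V12

p1 V@[..##/#.../#...]: V01[.###/##../#...]-1 V11[..##/##../##..]-1 V12[..##/#.#./#.#.]+1* V13[..##/#..#/#..#]-1
p2 H@[..##/#.#./#.#.]: H00[####/#.#./#.#.]-1*
p3 V@[####/#.#./#.#.]: V11[####/###./###.]+1* V13[####/#.##/#.##]+1
p4 H@[####/###./###.] terminal -1; root [..##/#.../#...] d8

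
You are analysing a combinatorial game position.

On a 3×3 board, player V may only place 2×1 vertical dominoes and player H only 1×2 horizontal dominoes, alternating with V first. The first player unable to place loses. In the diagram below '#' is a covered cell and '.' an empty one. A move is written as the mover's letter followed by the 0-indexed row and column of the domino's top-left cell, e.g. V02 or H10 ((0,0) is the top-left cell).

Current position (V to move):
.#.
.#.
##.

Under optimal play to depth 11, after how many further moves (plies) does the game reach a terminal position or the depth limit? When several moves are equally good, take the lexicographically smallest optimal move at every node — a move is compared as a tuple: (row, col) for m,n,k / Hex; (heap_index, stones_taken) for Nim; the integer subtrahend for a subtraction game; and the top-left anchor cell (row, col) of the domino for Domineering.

[.#./.#./##.] V move#1: V00:+1/##./##./##.*, V02:+1/.##/.##/##., V12:+1/.#./.##/###
[##./##./##.] end (terminal -1, H#2); searched .#./.#./##. to 11

PV length from [.#./.#./##.]: 1 ply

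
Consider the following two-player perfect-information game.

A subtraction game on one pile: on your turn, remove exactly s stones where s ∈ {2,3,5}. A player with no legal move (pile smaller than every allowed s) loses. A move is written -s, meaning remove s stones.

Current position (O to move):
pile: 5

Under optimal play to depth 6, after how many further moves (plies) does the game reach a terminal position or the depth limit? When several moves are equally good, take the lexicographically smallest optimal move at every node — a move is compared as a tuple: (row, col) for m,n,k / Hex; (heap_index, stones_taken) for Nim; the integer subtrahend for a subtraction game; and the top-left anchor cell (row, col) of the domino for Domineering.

PV length from [5]: 1 ply

p1 O@[5]: -2[3]-1 -3[2]-1 -5[0]+1*
p2 X@[0] terminal -1; root [5] d6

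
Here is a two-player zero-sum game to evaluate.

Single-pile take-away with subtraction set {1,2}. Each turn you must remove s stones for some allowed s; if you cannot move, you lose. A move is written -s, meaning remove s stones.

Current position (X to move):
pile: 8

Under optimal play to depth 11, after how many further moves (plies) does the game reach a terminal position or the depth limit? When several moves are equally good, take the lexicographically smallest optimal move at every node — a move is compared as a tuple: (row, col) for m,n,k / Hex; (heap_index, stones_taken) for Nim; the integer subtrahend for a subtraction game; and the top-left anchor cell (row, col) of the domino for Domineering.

PV length from [8]: 5 plies

p1 X@[8]: -1[7]-1 -2[6]+1*
p2 O@[6]: -1[5]-1* -2[4]-1
p3 X@[5]: -1[4]-1 -2[3]+1*
p4 O@[3]: -1[2]-1* -2[1]-1
p5 X@[2]: -1[1]-1 -2[0]+1*
p6 O@[0] terminal -1; root [8] d11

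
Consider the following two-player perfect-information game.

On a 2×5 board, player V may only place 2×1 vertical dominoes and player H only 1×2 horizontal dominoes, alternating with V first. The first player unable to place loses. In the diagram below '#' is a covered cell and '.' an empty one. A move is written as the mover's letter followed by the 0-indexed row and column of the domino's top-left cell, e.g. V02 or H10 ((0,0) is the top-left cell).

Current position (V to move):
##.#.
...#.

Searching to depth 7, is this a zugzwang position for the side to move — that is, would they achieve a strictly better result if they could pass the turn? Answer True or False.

ply 1, V at ##.#./...#. | V02=+1→####./..##.*; V04=-1→##.##/...##
ply 2, H at ####./..##. | H10=-1→####./####.*
ply 3, V at ####./####. | V04=+1→#####/#####*
ply 4: #####/##### is terminal -1 (H); from ##.#./...#. depth 7
suppose V passes — search the same position with H to move:
pass> ply 1, H at ##.#./...#. | H10=-1→##.#./##.#.*; H11=-1→##.#./.###.
pass> ply 2, V at ##.#./##.#. | V02=+1→####./####.*; V04=+1→##.##/##.##
pass> ply 3: ####./####. is terminal -1 (H); from ##.#./...#. depth 7
for V: play +1, pass +1

zugzwang(##.#./...#., V) = False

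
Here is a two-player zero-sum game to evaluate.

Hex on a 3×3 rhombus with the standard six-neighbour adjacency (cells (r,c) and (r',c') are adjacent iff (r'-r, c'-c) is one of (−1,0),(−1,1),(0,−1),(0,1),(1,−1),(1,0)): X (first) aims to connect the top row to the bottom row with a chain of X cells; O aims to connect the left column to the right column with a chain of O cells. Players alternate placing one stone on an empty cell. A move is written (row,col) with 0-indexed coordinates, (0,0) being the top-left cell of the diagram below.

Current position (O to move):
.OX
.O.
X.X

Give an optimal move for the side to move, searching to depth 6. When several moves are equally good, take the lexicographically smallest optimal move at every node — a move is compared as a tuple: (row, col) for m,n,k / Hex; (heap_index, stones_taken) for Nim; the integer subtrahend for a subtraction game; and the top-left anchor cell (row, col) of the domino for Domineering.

O's best at [.OX/.O./X.X]: (1,2)

ply 1, O at .OX/.O./X.X | (0,0)=-1→OOX/.O./X.X; (1,0)=-1→.OX/OO./X.X; (1,2)=+1→.OX/.OO/X.X*; (2,1)=-1→.OX/.O./XOX
ply 2, X at .OX/.OO/X.X | (0,0)=-1→XOX/.OO/X.X*; (1,0)=-1→.OX/XOO/X.X; (2,1)=-1→.OX/.OO/XXX
ply 3, O at XOX/.OO/X.X | (1,0)=+1→XOX/OOO/X.X*; (2,1)=-1→XOX/.OO/XOX
ply 4: XOX/OOO/X.X is terminal -1 (X); from .OX/.O./X.X depth 6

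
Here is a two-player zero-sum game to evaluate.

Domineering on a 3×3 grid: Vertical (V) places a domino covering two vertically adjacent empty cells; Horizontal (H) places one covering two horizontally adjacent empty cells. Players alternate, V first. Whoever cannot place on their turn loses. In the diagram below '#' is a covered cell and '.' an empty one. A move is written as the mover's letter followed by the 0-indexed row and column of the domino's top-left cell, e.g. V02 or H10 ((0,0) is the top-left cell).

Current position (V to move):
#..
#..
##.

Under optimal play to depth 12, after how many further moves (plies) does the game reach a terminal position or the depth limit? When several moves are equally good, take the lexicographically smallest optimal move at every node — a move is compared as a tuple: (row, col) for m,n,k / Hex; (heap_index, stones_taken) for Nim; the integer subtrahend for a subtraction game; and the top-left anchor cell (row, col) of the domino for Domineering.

[#../#../##.] V move#1: V01:+1/##./##./##.*, V02:+1/#.#/#.#/##., V12:-1/#../#.#/###
[##./##./##.] end (terminal -1, H#2); searched #../#../##. to 12

PV length from [#../#../##.]: 1 ply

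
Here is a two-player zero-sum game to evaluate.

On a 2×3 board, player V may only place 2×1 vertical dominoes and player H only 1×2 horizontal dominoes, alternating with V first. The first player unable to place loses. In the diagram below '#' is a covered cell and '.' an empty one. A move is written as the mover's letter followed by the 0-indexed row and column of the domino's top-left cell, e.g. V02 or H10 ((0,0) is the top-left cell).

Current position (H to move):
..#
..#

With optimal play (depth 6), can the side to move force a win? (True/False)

H winning at [..#/..#]: True

ply 1, H at ..#/..# | H00=+1→###/..#*; H10=+1→..#/###
ply 2: ###/..# is terminal -1 (V); from ..#/..# depth 6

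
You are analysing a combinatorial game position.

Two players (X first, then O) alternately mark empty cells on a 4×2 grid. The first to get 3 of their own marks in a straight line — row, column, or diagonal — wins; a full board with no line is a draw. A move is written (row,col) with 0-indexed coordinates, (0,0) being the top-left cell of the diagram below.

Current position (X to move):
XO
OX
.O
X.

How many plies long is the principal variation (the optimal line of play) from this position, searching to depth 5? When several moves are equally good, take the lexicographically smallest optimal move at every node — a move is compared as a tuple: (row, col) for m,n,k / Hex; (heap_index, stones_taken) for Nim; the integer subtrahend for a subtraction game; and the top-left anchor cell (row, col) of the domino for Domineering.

PV length from [XO/OX/.O/X.]: 2 plies

p1 X@[XO/OX/.O/X.]: (2,0)[XO/OX/XO/X.]+0* (3,1)[XO/OX/.O/XX]+0
p2 O@[XO/OX/XO/X.]: (3,1)[XO/OX/XO/XO]+0*
p3 X@[XO/OX/XO/XO] terminal +0; root [XO/OX/.O/X.] d5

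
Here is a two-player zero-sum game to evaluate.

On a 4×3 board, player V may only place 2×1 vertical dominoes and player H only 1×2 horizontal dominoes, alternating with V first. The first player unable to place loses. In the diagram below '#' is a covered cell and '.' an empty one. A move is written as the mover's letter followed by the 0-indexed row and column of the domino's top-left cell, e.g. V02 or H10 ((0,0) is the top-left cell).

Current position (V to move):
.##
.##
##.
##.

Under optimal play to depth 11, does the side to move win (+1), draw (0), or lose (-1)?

[.##/.##/##./##.] V move#1: V00:+1/###/###/##./##.*, V22:+1/.##/.##/###/###
[###/###/##./##.] end (terminal -1, H#2); searched .##/.##/##./##. to 11

value(.##/.##/##./##., V) = +1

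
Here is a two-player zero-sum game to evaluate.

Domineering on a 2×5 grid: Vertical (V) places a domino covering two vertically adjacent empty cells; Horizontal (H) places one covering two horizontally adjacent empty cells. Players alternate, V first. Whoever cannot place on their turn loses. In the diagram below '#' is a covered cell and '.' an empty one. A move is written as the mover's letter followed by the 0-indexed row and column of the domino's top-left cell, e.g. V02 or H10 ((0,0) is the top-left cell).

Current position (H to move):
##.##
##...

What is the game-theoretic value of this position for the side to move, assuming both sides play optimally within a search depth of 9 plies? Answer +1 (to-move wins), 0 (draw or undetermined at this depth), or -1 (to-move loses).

ply 1, H at ##.##/##... | H12=+1→##.##/####.*; H13=-1→##.##/##.##
ply 2: ##.##/####. is terminal -1 (V); from ##.##/##... depth 9

value(##.##/##..., H) = +1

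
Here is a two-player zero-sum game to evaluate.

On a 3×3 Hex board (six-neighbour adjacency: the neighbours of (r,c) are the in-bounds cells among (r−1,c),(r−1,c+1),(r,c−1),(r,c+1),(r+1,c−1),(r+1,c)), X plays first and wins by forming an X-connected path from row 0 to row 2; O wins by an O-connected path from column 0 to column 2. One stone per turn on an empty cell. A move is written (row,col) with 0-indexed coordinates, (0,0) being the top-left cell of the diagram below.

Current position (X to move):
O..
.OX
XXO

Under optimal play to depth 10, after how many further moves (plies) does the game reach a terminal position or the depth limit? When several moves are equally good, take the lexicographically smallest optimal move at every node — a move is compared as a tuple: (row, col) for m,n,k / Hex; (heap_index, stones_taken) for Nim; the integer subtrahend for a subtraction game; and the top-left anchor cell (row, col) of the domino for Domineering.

PV length from [O../.OX/XXO]: 3 plies

[O../.OX/XXO] X move#1: (0,1):+1/OX./.OX/XXO*, (0,2):+1/O.X/.OX/XXO, (1,0):+1/O../XOX/XXO
[OX./.OX/XXO] O move#2: (0,2):-1/OXO/.OX/XXO*, (1,0):-1/OX./OOX/XXO
[OXO/.OX/XXO] X move#3: (1,0):+1/OXO/XOX/XXO*
[OXO/XOX/XXO] end (terminal -1, O#4); searched O../.OX/XXO to 10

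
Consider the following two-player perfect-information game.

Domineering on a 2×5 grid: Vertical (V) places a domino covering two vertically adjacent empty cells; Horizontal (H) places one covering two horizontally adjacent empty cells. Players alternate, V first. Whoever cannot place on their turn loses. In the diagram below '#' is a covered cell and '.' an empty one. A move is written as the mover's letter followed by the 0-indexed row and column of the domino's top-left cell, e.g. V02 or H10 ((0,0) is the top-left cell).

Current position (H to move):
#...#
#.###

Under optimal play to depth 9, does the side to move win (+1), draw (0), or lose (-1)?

ply 1, H at #...#/#.### | H01=+1→###.#/#.###*; H02=-1→#.###/#.###
ply 2: ###.#/#.### is terminal -1 (V); from #...#/#.### depth 9

value(#...#/#.###, H) = +1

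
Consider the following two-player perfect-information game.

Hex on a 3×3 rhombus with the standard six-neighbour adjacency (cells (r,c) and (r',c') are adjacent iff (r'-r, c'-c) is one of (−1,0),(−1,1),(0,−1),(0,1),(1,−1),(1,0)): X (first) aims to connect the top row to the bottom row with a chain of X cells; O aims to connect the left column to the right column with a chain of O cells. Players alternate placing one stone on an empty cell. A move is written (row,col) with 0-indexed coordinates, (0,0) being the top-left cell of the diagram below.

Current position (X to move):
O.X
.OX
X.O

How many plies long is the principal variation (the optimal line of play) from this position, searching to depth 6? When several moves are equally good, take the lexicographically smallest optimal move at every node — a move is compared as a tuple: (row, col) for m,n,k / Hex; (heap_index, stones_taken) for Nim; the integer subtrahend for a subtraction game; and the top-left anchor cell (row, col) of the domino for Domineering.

[O.X/.OX/X.O] X move#1: (0,1):+1/OXX/.OX/X.O*, (1,0):+1/O.X/XOX/X.O, (2,1):+1/O.X/.OX/XXO
[OXX/.OX/X.O] O move#2: (1,0):-1/OXX/OOX/X.O*, (2,1):-1/OXX/.OX/XOO
[OXX/OOX/X.O] X move#3: (2,1):+1/OXX/OOX/XXO*
[OXX/OOX/XXO] end (terminal -1, O#4); searched O.X/.OX/X.O to 6

PV length from [O.X/.OX/X.O]: 3 plies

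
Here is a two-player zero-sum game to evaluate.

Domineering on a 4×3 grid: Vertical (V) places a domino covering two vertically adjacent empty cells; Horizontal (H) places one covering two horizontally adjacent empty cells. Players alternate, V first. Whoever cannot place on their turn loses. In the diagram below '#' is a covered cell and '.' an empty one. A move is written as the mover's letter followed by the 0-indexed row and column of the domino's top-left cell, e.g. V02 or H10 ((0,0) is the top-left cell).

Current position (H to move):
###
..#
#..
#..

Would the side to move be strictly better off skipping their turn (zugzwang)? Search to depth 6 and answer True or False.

[###/..#/#../#..] H move#1: H10:-1/###/###/#../#.., H21:+1/###/..#/###/#..*, H31:-1/###/..#/#../###
[###/..#/###/#..] end (terminal -1, V#2); searched ###/..#/#../#.. to 6
if H skipped the turn, V would face:
~ [###/..#/#../#..] V move#1: V11:-1/###/.##/##./#.., V21:+1/###/..#/##./##.*, V22:+1/###/..#/#.#/#.#
~ [###/..#/##./##.] H move#2: H10:-1/###/###/##./##.*
~ [###/###/##./##.] V move#3: V22:+1/###/###/###/###*
~ [###/###/###/###] end (terminal -1, H#4); searched ###/..#/#../#.. to 6
compare (H): move=+1 vs pass=-1

zugzwang(###/..#/#../#.., H) = False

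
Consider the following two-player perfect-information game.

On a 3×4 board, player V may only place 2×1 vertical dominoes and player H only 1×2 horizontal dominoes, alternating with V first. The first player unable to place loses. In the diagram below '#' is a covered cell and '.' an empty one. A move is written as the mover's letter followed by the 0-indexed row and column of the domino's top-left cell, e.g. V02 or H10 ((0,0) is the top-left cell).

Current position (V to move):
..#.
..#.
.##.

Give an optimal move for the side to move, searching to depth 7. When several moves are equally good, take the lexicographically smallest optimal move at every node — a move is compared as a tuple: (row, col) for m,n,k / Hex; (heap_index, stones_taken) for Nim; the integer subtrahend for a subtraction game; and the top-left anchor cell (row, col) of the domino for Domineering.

p1 V@[..#./..#./.##.]: V00[#.#./#.#./.##.]+1* V01[.##./.##./.##.]+1 V03[..##/..##/.##.]-1 V10[..#./#.#./###.]+1 V13[..#./..##/.###]-1
p2 H@[#.#./#.#./.##.] terminal -1; root [..#./..#./.##.] d7

V's best at [..#./..#./.##.]: V00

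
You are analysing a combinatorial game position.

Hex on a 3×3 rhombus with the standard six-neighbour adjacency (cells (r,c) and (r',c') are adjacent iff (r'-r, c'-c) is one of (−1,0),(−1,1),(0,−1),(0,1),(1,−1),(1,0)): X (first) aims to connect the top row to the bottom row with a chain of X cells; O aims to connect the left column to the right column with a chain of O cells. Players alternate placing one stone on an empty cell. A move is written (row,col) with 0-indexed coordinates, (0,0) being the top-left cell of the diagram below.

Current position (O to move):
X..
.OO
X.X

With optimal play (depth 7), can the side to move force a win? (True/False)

O winning at [X../.OO/X.X]: True

[X../.OO/X.X] O move#1: (0,1):-1/XO./.OO/X.X, (0,2):-1/X.O/.OO/X.X, (1,0):+1/X../OOO/X.X*, (2,1):-1/X../.OO/XOX
[X../OOO/X.X] end (terminal -1, X#2); searched X../.OO/X.X to 7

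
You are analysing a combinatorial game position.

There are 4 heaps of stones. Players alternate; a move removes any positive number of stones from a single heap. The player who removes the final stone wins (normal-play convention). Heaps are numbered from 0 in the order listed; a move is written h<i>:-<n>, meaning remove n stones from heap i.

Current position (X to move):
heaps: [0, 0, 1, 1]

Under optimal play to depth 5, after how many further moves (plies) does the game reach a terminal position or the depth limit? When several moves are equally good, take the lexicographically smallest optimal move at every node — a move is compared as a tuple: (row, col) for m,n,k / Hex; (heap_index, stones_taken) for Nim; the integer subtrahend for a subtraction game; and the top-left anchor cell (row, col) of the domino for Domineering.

p1 X@[(0,0,1,1)]: h2:-1[(0,0,0,1)]-1* h3:-1[(0,0,1,0)]-1
p2 O@[(0,0,0,1)]: h3:-1[(0,0,0,0)]+1*
p3 X@[(0,0,0,0)] terminal -1; root [(0,0,1,1)] d5

PV length from [(0,0,1,1)]: 2 plies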